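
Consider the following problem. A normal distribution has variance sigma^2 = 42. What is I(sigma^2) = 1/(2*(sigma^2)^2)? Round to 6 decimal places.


Fisher information for variance: I(sigma^2) = 1/(2*sigma^4).
sigma^2 = 42, so sigma^4 = 1764.
I = 1/(2*1764) = 1/3528 = 0.000283

0.000283


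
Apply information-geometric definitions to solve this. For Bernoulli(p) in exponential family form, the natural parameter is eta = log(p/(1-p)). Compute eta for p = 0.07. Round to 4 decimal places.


Natural parameter for Bernoulli: eta = log(p/(1-p)).
p = 0.07, 1-p = 0.93.
p/(1-p) = 0.075269.
eta = log(0.075269) = -2.5867

-2.5867


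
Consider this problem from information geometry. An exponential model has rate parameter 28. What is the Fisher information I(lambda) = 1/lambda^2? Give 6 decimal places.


Fisher information for exponential: I(lambda) = 1/lambda^2.
lambda = 28, lambda^2 = 784.
I = 1/784 = 0.001276

0.001276


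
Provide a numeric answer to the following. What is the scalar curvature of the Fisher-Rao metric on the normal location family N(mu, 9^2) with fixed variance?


This family has a single free parameter, so its statistical manifold
is 1-dimensional. The Riemann curvature tensor of any 1-dimensional
Riemannian manifold vanishes identically, so R = 0.

0


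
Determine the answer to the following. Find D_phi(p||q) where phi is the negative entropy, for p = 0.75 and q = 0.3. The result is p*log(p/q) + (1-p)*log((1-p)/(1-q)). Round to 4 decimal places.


Bregman divergence with negative entropy generator:
D = p*log(p/q) + (1-p)*log((1-p)/(1-q)).
p = 0.75, q = 0.3.
p*log(p/q) = 0.75*log(0.75/0.3) = 0.687218.
(1-p)*log((1-p)/(1-q)) = 0.25*log(0.25/0.7) = -0.257405.
D = 0.687218 + -0.257405 = 0.4298

0.4298


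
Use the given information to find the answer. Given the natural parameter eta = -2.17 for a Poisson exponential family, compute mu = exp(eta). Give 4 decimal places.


Expectation parameter for Poisson exponential family:
mu = exp(eta).
eta = -2.17.
mu = exp(-2.17) = 0.1142

0.1142


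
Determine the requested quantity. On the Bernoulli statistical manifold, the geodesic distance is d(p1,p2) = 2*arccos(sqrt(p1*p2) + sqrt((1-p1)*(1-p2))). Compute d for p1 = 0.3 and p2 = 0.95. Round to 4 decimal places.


Geodesic distance on Bernoulli manifold:
d(p1,p2) = 2*arccos(sqrt(p1*p2) + sqrt((1-p1)*(1-p2))).
sqrt(p1*p2) = sqrt(0.3*0.95) = 0.533854.
sqrt((1-p1)*(1-p2)) = sqrt(0.7*0.05) = 0.187083.
arg = 0.533854 + 0.187083 = 0.720937.
d = 2*arccos(0.720937) = 1.5313

1.5313


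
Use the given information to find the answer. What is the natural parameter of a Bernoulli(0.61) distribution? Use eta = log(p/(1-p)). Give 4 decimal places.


Natural parameter for Bernoulli: eta = log(p/(1-p)).
p = 0.61, 1-p = 0.39.
p/(1-p) = 1.564103.
eta = log(1.564103) = 0.4473

0.4473


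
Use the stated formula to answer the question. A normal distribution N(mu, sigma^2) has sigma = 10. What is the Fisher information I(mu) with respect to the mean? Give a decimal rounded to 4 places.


The Fisher information for the mean of a normal distribution is I(mu) = 1/sigma^2.
sigma = 10, so sigma^2 = 100.
I(mu) = 1/100 = 0.0100

0.0100


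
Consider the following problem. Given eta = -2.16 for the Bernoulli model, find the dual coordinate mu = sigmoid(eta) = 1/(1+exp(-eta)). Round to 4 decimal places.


Dual coordinate (expectation parameter) for Bernoulli:
mu = 1/(1+exp(-eta)).
eta = -2.16.
exp(-eta) = exp(2.16) = 8.671138.
mu = 1/(1+8.671138) = 0.1034

0.1034


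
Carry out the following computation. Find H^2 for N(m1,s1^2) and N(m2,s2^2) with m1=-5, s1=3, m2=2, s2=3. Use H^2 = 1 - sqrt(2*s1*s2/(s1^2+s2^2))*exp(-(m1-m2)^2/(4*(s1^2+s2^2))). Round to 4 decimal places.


Squared Hellinger distance for Gaussians:
H^2 = 1 - sqrt(2*s1*s2/(s1^2+s2^2)) * exp(-(m1-m2)^2/(4*(s1^2+s2^2))).
s1^2 = 9, s2^2 = 9, s1^2+s2^2 = 18.
sqrt(2*3*3/(18)) = 1.0.
(m1-m2)^2 = (-7)^2 = 49.
exp(-49/(4*18)) = exp(-0.680556) = 0.506336.
H^2 = 1 - 1.0*0.506336 = 0.4937

0.4937


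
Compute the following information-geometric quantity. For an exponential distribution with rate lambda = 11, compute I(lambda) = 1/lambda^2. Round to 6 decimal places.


Fisher information for exponential: I(lambda) = 1/lambda^2.
lambda = 11, lambda^2 = 121.
I = 1/121 = 0.008264

0.008264


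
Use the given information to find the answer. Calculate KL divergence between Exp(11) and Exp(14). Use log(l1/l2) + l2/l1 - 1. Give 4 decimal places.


KL divergence for exponential family:
KL = log(l1/l2) + l2/l1 - 1.
log(11/14) = -0.241162.
14/11 = 1.272727.
KL = -0.241162 + 1.272727 - 1 = 0.0316

0.0316


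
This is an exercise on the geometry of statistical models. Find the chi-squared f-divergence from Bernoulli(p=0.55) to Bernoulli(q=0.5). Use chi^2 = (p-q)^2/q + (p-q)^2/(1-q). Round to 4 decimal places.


Chi-squared divergence between Bernoulli distributions:
chi^2 = (p-q)^2/q + (p-q)^2/(1-q).
p = 0.55, q = 0.5, p-q = 0.05.
(p-q)^2 = 0.0025.
term1 = 0.0025/0.5 = 0.005.
term2 = 0.0025/0.5 = 0.005.
chi^2 = 0.005 + 0.005 = 0.0100

0.0100


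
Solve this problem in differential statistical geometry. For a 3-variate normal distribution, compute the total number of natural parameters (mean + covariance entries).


Exponential family dimension calculation:
For 3-dim MVN: mean has 3 params, covariance has 3*4/2 = 6 unique entries.
Total dim = 3 + 6 = 9.

9


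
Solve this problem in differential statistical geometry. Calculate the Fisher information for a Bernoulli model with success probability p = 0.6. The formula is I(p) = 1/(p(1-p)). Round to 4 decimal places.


For Bernoulli(p), Fisher information is I(p) = 1/(p*(1-p)).
p = 0.6, 1-p = 0.4.
p*(1-p) = 0.24.
I(p) = 1/0.24 = 4.1667

4.1667


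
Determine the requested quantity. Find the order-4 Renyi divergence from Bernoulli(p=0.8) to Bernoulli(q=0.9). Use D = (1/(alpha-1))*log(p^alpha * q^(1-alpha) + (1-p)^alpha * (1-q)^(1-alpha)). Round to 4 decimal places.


Renyi divergence of order alpha between Bernoulli distributions:
D = (1/(alpha-1))*log(p^alpha * q^(1-alpha) + (1-p)^alpha * (1-q)^(1-alpha)).
alpha = 4, p = 0.8, q = 0.9.
p^alpha * q^(1-alpha) = 0.8^4 * 0.9^-3 = 0.561866.
(1-p)^alpha * (1-q)^(1-alpha) = 0.2^4 * 0.1^-3 = 1.6.
sum = 0.561866 + 1.6 = 2.161866.
D = (1/3)*log(2.161866) = 0.2570

0.2570


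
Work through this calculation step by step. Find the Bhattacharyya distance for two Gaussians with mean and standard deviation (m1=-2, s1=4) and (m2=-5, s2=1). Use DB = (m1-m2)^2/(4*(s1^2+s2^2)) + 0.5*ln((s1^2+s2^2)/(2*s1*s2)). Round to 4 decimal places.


Bhattacharyya distance between two Gaussians:
DB = (m1-m2)^2/(4*(s1^2+s2^2)) + (1/2)*ln((s1^2+s2^2)/(2*s1*s2)).
(m1-m2)^2 = (3)^2 = 9.
s1^2+s2^2 = 16 + 1 = 17.
term1 = 9/68 = 0.132353.
term2 = 0.5*ln(17/8.0) = 0.376886.
DB = 0.132353 + 0.376886 = 0.5092

0.5092


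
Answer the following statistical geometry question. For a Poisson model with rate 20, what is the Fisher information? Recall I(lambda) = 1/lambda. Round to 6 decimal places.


Fisher information for Poisson: I(lambda) = 1/lambda.
lambda = 20.
I(lambda) = 1/20 = 0.050000

0.050000


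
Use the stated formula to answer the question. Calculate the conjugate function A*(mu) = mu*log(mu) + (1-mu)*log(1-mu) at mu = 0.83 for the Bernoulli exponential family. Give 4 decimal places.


Legendre transform for Bernoulli:
A*(mu) = mu*log(mu) + (1-mu)*log(1-mu).
mu = 0.83, 1-mu = 0.17.
mu*log(mu) = 0.83*log(0.83) = -0.154654.
(1-mu)*log(1-mu) = 0.17*log(0.17) = -0.301233.
A* = -0.154654 + -0.301233 = -0.4559

-0.4559


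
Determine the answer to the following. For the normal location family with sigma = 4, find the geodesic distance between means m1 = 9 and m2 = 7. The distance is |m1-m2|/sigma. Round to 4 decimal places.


On the fixed-variance normal subfamily, geodesic distance = |m1-m2|/sigma.
|9 - 7| = 2.
sigma = 4.
d = 2/4 = 0.5000

0.5000


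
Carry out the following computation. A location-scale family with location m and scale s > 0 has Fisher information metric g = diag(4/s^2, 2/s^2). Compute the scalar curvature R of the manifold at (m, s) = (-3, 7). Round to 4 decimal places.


The metric has the form g = (A dm^2 + B ds^2)/s^2 with A = 4, B = 2.
Substitute u = sqrt(A/B)*m: g = B*(du^2 + ds^2)/s^2, i.e. B times the
Poincare upper half-plane metric, which has constant Gaussian curvature -1.
Scaling a 2D metric by a constant c divides the Gaussian curvature by c,
so K = -1/B = -1/(2) = -0.5000 everywhere (the point (m, s) = (-3, 7) is irrelevant:
the curvature is constant).
Scalar curvature in dimension 2: R = 2K = -2/(2) = -1.0000.

-1.0000


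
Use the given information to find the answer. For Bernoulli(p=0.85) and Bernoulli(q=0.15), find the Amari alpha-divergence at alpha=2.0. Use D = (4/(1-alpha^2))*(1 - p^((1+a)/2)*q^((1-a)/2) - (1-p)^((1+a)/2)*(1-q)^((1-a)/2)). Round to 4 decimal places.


Amari alpha-divergence:
D = (4/(1-alpha^2))*(1 - p^((1+a)/2)*q^((1-a)/2) - (1-p)^((1+a)/2)*(1-q)^((1-a)/2)).
alpha = 2.0, p = 0.85, q = 0.15.
e1 = (1+alpha)/2 = 1.5, e2 = (1-alpha)/2 = -0.5.
t1 = p^e1 * q^e2 = 0.85^1.5 * 0.15^-0.5 = 2.023405.
t2 = (1-p)^e1 * (1-q)^e2 = 0.15^1.5 * 0.85^-0.5 = 0.063013.
4/(1-alpha^2) = -1.333333.
D = -1.333333*(1 - 2.023405 - 0.063013) = 1.4486

1.4486


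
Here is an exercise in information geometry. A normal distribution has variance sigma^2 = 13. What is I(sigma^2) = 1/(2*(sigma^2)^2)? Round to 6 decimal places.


Fisher information for variance: I(sigma^2) = 1/(2*sigma^4).
sigma^2 = 13, so sigma^4 = 169.
I = 1/(2*169) = 1/338 = 0.002959

0.002959


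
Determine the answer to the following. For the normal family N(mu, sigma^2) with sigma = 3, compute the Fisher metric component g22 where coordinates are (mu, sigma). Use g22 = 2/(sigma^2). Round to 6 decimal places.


For the 2-parameter normal family, the Fisher metric has:
  g11 = 1/sigma^2, g22 = 2/sigma^2.
sigma = 3, sigma^2 = 9.
g22 = 0.222222

0.222222


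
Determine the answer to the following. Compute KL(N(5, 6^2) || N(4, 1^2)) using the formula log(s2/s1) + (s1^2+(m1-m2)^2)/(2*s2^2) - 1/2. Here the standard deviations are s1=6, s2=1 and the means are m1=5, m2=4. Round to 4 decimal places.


KL divergence between normal distributions:
KL = log(s2/s1) + (s1^2 + (m1-m2)^2)/(2*s2^2) - 1/2.
log(1/6) = -1.791759.
(6^2 + (5-4)^2)/(2*1^2) = (36 + 1)/2 = 18.5.
KL = -1.791759 + 18.5 - 0.5 = 16.2082

16.2082


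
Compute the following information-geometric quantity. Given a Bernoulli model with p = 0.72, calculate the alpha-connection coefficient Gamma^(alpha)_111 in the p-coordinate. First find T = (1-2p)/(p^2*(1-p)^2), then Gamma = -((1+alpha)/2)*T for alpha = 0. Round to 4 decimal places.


Skewness (Amari-Chentsov) tensor: T = (1-2p)/(p^2*(1-p)^2).
p = 0.72, 1-2p = -0.44, p^2 = 0.5184, (1-p)^2 = 0.0784.
T = -0.44/(0.5184 * 0.0784) = -10.82609.
In the p-coordinate, Gamma^(alpha) = Gamma^(0) - (alpha/2)*T with Gamma^(0) = (1/2)*g'(p) = -T/2,
so Gamma^(alpha) = -((1+alpha)/2)*T.
alpha = 0, -(1+alpha)/2 = -0.5.
Gamma = -0.5 * -10.82609 = 5.4130

5.4130


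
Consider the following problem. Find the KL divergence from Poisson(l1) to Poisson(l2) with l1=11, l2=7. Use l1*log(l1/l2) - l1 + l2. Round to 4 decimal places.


KL divergence for Poisson:
KL = l1*log(l1/l2) - l1 + l2.
l1 = 11, l2 = 7.
log(11/7) = 0.451985.
l1*log(l1/l2) = 11 * 0.451985 = 4.971836.
KL = 4.971836 - 11 + 7 = 0.9718

0.9718


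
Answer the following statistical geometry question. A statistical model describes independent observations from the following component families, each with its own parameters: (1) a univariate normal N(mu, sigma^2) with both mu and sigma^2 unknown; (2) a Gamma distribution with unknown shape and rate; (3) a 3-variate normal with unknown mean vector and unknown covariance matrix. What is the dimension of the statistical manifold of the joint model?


The dimension of a statistical manifold equals the number of free
(independent) real parameters of the model. For a product of independent
blocks the parameter counts add.
- normal (mu, sigma^2): 2.
- Gamma (shape, rate): 2.
- 3-variate normal: 3 (mean) + 3*4/2 = 6 (symmetric covariance) = 9.
Total = 2 + 2 + 9 = 13.
Dimension = 13

13


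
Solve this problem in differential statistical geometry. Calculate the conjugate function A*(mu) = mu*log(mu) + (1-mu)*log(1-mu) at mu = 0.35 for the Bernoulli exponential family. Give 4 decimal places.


Legendre transform for Bernoulli:
A*(mu) = mu*log(mu) + (1-mu)*log(1-mu).
mu = 0.35, 1-mu = 0.65.
mu*log(mu) = 0.35*log(0.35) = -0.367438.
(1-mu)*log(1-mu) = 0.65*log(0.65) = -0.280009.
A* = -0.367438 + -0.280009 = -0.6474

-0.6474


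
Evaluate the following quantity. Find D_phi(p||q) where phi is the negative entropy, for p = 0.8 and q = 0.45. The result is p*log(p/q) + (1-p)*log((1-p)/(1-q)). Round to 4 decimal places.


Bregman divergence with negative entropy generator:
D = p*log(p/q) + (1-p)*log((1-p)/(1-q)).
p = 0.8, q = 0.45.
p*log(p/q) = 0.8*log(0.8/0.45) = 0.460291.
(1-p)*log((1-p)/(1-q)) = 0.2*log(0.2/0.55) = -0.20232.
D = 0.460291 + -0.20232 = 0.2580

0.2580


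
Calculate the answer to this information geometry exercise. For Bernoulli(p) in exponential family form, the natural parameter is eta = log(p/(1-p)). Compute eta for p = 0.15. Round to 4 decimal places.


Natural parameter for Bernoulli: eta = log(p/(1-p)).
p = 0.15, 1-p = 0.85.
p/(1-p) = 0.176471.
eta = log(0.176471) = -1.7346

-1.7346


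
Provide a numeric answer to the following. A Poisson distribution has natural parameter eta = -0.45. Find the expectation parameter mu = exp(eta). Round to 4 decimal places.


Expectation parameter for Poisson exponential family:
mu = exp(eta).
eta = -0.45.
mu = exp(-0.45) = 0.6376

0.6376


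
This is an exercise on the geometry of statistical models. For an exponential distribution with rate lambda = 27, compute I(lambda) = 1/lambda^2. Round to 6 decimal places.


Fisher information for exponential: I(lambda) = 1/lambda^2.
lambda = 27, lambda^2 = 729.
I = 1/729 = 0.001372

0.001372


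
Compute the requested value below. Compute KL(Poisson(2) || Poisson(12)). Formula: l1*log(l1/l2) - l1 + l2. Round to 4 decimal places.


KL divergence for Poisson:
KL = l1*log(l1/l2) - l1 + l2.
l1 = 2, l2 = 12.
log(2/12) = -1.791759.
l1*log(l1/l2) = 2 * -1.791759 = -3.583519.
KL = -3.583519 - 2 + 12 = 6.4165

6.4165


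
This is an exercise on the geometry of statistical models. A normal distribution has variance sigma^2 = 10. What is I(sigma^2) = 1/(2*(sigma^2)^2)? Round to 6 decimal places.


Fisher information for variance: I(sigma^2) = 1/(2*sigma^4).
sigma^2 = 10, so sigma^4 = 100.
I = 1/(2*100) = 1/200 = 0.005000

0.005000


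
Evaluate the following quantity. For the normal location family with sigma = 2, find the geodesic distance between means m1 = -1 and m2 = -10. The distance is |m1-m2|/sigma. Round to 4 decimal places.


On the fixed-variance normal subfamily, geodesic distance = |m1-m2|/sigma.
|-1 - -10| = 9.
sigma = 2.
d = 9/2 = 4.5000

4.5000


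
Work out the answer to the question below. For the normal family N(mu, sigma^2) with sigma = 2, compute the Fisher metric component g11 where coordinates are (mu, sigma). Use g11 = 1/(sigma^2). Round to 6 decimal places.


For the 2-parameter normal family, the Fisher metric has:
  g11 = 1/sigma^2, g22 = 2/sigma^2.
sigma = 2, sigma^2 = 4.
g11 = 0.250000

0.250000


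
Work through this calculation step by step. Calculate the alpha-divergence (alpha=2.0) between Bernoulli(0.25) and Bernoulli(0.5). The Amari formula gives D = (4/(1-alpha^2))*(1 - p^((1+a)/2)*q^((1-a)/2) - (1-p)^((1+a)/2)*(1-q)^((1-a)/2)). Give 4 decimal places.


Amari alpha-divergence:
D = (4/(1-alpha^2))*(1 - p^((1+a)/2)*q^((1-a)/2) - (1-p)^((1+a)/2)*(1-q)^((1-a)/2)).
alpha = 2.0, p = 0.25, q = 0.5.
e1 = (1+alpha)/2 = 1.5, e2 = (1-alpha)/2 = -0.5.
t1 = p^e1 * q^e2 = 0.25^1.5 * 0.5^-0.5 = 0.176777.
t2 = (1-p)^e1 * (1-q)^e2 = 0.75^1.5 * 0.5^-0.5 = 0.918559.
4/(1-alpha^2) = -1.333333.
D = -1.333333*(1 - 0.176777 - 0.918559) = 0.1271

0.1271


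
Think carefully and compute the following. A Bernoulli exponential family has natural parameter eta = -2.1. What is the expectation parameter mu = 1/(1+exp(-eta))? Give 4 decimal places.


Dual coordinate (expectation parameter) for Bernoulli:
mu = 1/(1+exp(-eta)).
eta = -2.1.
exp(-eta) = exp(2.1) = 8.16617.
mu = 1/(1+8.16617) = 0.1091

0.1091


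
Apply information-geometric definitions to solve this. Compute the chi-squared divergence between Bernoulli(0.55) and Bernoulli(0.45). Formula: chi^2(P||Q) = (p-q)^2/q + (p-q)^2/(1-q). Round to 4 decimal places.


Chi-squared divergence between Bernoulli distributions:
chi^2 = (p-q)^2/q + (p-q)^2/(1-q).
p = 0.55, q = 0.45, p-q = 0.1.
(p-q)^2 = 0.01.
term1 = 0.01/0.45 = 0.022222.
term2 = 0.01/0.55 = 0.018182.
chi^2 = 0.022222 + 0.018182 = 0.0404

0.0404


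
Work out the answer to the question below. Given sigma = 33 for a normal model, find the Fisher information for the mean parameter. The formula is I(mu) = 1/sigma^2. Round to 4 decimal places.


The Fisher information for the mean of a normal distribution is I(mu) = 1/sigma^2.
sigma = 33, so sigma^2 = 1089.
I(mu) = 1/1089 = 0.0009

0.0009


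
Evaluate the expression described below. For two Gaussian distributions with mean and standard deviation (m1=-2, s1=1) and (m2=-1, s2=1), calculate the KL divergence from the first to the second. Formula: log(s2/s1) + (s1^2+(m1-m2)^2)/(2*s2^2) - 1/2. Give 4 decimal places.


KL divergence between normal distributions:
KL = log(s2/s1) + (s1^2 + (m1-m2)^2)/(2*s2^2) - 1/2.
log(1/1) = 0.0.
(1^2 + (-2--1)^2)/(2*1^2) = (1 + 1)/2 = 1.0.
KL = 0.0 + 1.0 - 0.5 = 0.5000

0.5000


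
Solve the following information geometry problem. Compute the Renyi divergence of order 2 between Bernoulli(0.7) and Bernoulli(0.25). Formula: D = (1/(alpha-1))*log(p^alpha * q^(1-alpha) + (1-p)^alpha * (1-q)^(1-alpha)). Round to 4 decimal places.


Renyi divergence of order alpha between Bernoulli distributions:
D = (1/(alpha-1))*log(p^alpha * q^(1-alpha) + (1-p)^alpha * (1-q)^(1-alpha)).
alpha = 2, p = 0.7, q = 0.25.
p^alpha * q^(1-alpha) = 0.7^2 * 0.25^-1 = 1.96.
(1-p)^alpha * (1-q)^(1-alpha) = 0.3^2 * 0.75^-1 = 0.12.
sum = 1.96 + 0.12 = 2.08.
D = (1/1)*log(2.08) = 0.7324

0.7324


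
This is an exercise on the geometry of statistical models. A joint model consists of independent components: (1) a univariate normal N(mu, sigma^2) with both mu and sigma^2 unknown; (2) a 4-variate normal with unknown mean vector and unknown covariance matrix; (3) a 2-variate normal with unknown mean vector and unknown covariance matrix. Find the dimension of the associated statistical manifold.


The dimension of a statistical manifold equals the number of free
(independent) real parameters of the model. For a product of independent
blocks the parameter counts add.
- normal (mu, sigma^2): 2.
- 4-variate normal: 4 (mean) + 4*5/2 = 10 (symmetric covariance) = 14.
- 2-variate normal: 2 (mean) + 2*3/2 = 3 (symmetric covariance) = 5.
Total = 2 + 14 + 5 = 21.
Dimension = 21

21


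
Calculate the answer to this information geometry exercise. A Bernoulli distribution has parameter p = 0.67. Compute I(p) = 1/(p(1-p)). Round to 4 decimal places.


For Bernoulli(p), Fisher information is I(p) = 1/(p*(1-p)).
p = 0.67, 1-p = 0.33.
p*(1-p) = 0.2211.
I(p) = 1/0.2211 = 4.5228

4.5228


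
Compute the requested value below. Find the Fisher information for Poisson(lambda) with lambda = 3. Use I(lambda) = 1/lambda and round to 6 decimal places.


Fisher information for Poisson: I(lambda) = 1/lambda.
lambda = 3.
I(lambda) = 1/3 = 0.333333

0.333333


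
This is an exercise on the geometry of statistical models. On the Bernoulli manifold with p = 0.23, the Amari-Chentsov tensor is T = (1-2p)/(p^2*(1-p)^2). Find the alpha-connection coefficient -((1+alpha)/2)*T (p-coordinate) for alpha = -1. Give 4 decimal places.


Skewness (Amari-Chentsov) tensor: T = (1-2p)/(p^2*(1-p)^2).
p = 0.23, 1-2p = 0.54, p^2 = 0.0529, (1-p)^2 = 0.5929.
T = 0.54/(0.0529 * 0.5929) = 17.216967.
In the p-coordinate, Gamma^(alpha) = Gamma^(0) - (alpha/2)*T with Gamma^(0) = (1/2)*g'(p) = -T/2,
so Gamma^(alpha) = -((1+alpha)/2)*T.
alpha = -1, -(1+alpha)/2 = 0.0.
Gamma = 0.0 * 17.216967 = 0.0000

0.0000


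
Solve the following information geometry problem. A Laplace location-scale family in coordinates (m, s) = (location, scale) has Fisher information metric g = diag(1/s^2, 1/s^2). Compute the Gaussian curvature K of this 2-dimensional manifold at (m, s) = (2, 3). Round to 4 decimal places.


The metric has the form g = (A dm^2 + B ds^2)/s^2 with A = 1, B = 1.
Substitute u = sqrt(A/B)*m: g = B*(du^2 + ds^2)/s^2, i.e. B times the
Poincare upper half-plane metric, which has constant Gaussian curvature -1.
Scaling a 2D metric by a constant c divides the Gaussian curvature by c,
so K = -1/B = -1/(1) = -1.0000 everywhere (the point (m, s) = (2, 3) is irrelevant:
the curvature is constant).
The requested Gaussian curvature is K = -1.0000.

-1.0000


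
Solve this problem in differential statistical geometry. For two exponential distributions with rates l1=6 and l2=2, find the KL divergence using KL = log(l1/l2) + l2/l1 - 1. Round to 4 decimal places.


KL divergence for exponential family:
KL = log(l1/l2) + l2/l1 - 1.
log(6/2) = 1.098612.
2/6 = 0.333333.
KL = 1.098612 + 0.333333 - 1 = 0.4319

0.4319


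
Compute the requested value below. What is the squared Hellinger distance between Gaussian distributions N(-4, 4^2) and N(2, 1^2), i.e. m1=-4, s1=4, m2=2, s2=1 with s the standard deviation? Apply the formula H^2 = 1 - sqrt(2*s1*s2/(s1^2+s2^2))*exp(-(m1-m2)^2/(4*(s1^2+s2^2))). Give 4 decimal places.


Squared Hellinger distance for Gaussians:
H^2 = 1 - sqrt(2*s1*s2/(s1^2+s2^2)) * exp(-(m1-m2)^2/(4*(s1^2+s2^2))).
s1^2 = 16, s2^2 = 1, s1^2+s2^2 = 17.
sqrt(2*4*1/(17)) = 0.685994.
(m1-m2)^2 = (-6)^2 = 36.
exp(-36/(4*17)) = exp(-0.529412) = 0.588951.
H^2 = 1 - 0.685994*0.588951 = 0.5960

0.5960


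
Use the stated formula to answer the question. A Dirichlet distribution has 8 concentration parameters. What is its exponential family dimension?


Exponential family dimension calculation:
Dirichlet with 8 components has 8 natural parameters.

8


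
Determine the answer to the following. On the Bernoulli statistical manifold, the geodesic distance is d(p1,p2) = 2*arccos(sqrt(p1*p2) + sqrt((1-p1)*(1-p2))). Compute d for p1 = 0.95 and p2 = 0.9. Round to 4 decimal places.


Geodesic distance on Bernoulli manifold:
d(p1,p2) = 2*arccos(sqrt(p1*p2) + sqrt((1-p1)*(1-p2))).
sqrt(p1*p2) = sqrt(0.95*0.9) = 0.924662.
sqrt((1-p1)*(1-p2)) = sqrt(0.05*0.1) = 0.070711.
arg = 0.924662 + 0.070711 = 0.995373.
d = 2*arccos(0.995373) = 0.1925

0.1925


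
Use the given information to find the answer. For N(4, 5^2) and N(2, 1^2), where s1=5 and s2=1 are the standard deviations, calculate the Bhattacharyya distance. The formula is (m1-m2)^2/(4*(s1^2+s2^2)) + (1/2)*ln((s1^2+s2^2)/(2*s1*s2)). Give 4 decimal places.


Bhattacharyya distance between two Gaussians:
DB = (m1-m2)^2/(4*(s1^2+s2^2)) + (1/2)*ln((s1^2+s2^2)/(2*s1*s2)).
(m1-m2)^2 = (2)^2 = 4.
s1^2+s2^2 = 25 + 1 = 26.
term1 = 4/104 = 0.038462.
term2 = 0.5*ln(26/10.0) = 0.477756.
DB = 0.038462 + 0.477756 = 0.5162

0.5162


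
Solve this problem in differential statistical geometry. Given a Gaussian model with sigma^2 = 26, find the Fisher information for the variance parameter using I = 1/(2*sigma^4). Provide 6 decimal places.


Fisher information for variance: I(sigma^2) = 1/(2*sigma^4).
sigma^2 = 26, so sigma^4 = 676.
I = 1/(2*676) = 1/1352 = 0.000740

0.000740


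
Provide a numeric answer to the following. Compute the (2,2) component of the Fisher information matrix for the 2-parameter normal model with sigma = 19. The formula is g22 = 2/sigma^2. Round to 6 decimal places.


For the 2-parameter normal family, the Fisher metric has:
  g11 = 1/sigma^2, g22 = 2/sigma^2.
sigma = 19, sigma^2 = 361.
g22 = 0.005540

0.005540


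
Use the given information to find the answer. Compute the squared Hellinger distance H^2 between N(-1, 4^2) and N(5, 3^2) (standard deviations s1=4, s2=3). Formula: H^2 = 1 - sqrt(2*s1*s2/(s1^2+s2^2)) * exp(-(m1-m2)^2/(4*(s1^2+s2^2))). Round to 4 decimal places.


Squared Hellinger distance for Gaussians:
H^2 = 1 - sqrt(2*s1*s2/(s1^2+s2^2)) * exp(-(m1-m2)^2/(4*(s1^2+s2^2))).
s1^2 = 16, s2^2 = 9, s1^2+s2^2 = 25.
sqrt(2*4*3/(25)) = 0.979796.
(m1-m2)^2 = (-6)^2 = 36.
exp(-36/(4*25)) = exp(-0.36) = 0.697676.
H^2 = 1 - 0.979796*0.697676 = 0.3164

0.3164


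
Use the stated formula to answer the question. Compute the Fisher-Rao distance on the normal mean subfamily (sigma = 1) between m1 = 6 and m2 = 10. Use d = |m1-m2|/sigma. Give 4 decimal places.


On the fixed-variance normal subfamily, geodesic distance = |m1-m2|/sigma.
|6 - 10| = 4.
sigma = 1.
d = 4/1 = 4.0000

4.0000


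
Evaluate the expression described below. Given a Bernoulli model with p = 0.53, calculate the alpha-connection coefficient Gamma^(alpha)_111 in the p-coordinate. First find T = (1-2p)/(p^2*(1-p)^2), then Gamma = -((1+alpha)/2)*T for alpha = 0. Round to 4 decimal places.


Skewness (Amari-Chentsov) tensor: T = (1-2p)/(p^2*(1-p)^2).
p = 0.53, 1-2p = -0.06, p^2 = 0.2809, (1-p)^2 = 0.2209.
T = -0.06/(0.2809 * 0.2209) = -0.96695.
In the p-coordinate, Gamma^(alpha) = Gamma^(0) - (alpha/2)*T with Gamma^(0) = (1/2)*g'(p) = -T/2,
so Gamma^(alpha) = -((1+alpha)/2)*T.
alpha = 0, -(1+alpha)/2 = -0.5.
Gamma = -0.5 * -0.96695 = 0.4835

0.4835


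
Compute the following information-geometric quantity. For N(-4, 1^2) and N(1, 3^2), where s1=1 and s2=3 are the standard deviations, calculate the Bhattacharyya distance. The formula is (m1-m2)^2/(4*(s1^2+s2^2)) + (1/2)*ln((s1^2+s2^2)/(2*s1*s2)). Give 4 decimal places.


Bhattacharyya distance between two Gaussians:
DB = (m1-m2)^2/(4*(s1^2+s2^2)) + (1/2)*ln((s1^2+s2^2)/(2*s1*s2)).
(m1-m2)^2 = (-5)^2 = 25.
s1^2+s2^2 = 1 + 9 = 10.
term1 = 25/40 = 0.625.
term2 = 0.5*ln(10/6.0) = 0.255413.
DB = 0.625 + 0.255413 = 0.8804

0.8804


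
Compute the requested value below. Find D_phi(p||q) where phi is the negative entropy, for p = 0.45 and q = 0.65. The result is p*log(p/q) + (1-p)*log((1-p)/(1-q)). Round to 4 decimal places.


Bregman divergence with negative entropy generator:
D = p*log(p/q) + (1-p)*log((1-p)/(1-q)).
p = 0.45, q = 0.65.
p*log(p/q) = 0.45*log(0.45/0.65) = -0.165476.
(1-p)*log((1-p)/(1-q)) = 0.55*log(0.55/0.35) = 0.248592.
D = -0.165476 + 0.248592 = 0.0831

0.0831


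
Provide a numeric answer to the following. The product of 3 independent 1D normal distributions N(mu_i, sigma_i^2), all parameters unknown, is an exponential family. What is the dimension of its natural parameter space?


Exponential family dimension calculation:
Each univariate normal has two natural parameters (mu/sigma^2 and -1/(2 sigma^2)).
With 3 independent components, dim = 2 * 3 = 6.

6


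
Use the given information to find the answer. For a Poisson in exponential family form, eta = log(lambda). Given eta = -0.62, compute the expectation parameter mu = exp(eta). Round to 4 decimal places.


Expectation parameter for Poisson exponential family:
mu = exp(eta).
eta = -0.62.
mu = exp(-0.62) = 0.5379

0.5379


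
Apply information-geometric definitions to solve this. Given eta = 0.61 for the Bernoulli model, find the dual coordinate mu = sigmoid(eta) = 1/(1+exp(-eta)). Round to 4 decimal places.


Dual coordinate (expectation parameter) for Bernoulli:
mu = 1/(1+exp(-eta)).
eta = 0.61.
exp(-eta) = exp(-0.61) = 0.543351.
mu = 1/(1+0.543351) = 0.6479

0.6479


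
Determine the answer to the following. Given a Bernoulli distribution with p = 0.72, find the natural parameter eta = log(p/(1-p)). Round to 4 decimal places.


Natural parameter for Bernoulli: eta = log(p/(1-p)).
p = 0.72, 1-p = 0.28.
p/(1-p) = 2.571429.
eta = log(2.571429) = 0.9445

0.9445


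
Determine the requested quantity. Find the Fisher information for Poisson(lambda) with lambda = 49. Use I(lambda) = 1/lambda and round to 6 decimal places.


Fisher information for Poisson: I(lambda) = 1/lambda.
lambda = 49.
I(lambda) = 1/49 = 0.020408

0.020408


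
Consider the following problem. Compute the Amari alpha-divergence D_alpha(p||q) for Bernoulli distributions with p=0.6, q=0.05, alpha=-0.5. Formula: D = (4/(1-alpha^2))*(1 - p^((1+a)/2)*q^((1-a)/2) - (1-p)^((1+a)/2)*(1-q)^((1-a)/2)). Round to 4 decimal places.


Amari alpha-divergence:
D = (4/(1-alpha^2))*(1 - p^((1+a)/2)*q^((1-a)/2) - (1-p)^((1+a)/2)*(1-q)^((1-a)/2)).
alpha = -0.5, p = 0.6, q = 0.05.
e1 = (1+alpha)/2 = 0.25, e2 = (1-alpha)/2 = 0.75.
t1 = p^e1 * q^e2 = 0.6^0.25 * 0.05^0.75 = 0.09306.
t2 = (1-p)^e1 * (1-q)^e2 = 0.4^0.25 * 0.95^0.75 = 0.765258.
4/(1-alpha^2) = 5.333333.
D = 5.333333*(1 - 0.09306 - 0.765258) = 0.7556

0.7556


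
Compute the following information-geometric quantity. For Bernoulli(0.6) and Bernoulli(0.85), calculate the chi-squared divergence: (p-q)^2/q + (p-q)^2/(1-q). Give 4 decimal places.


Chi-squared divergence between Bernoulli distributions:
chi^2 = (p-q)^2/q + (p-q)^2/(1-q).
p = 0.6, q = 0.85, p-q = -0.25.
(p-q)^2 = 0.0625.
term1 = 0.0625/0.85 = 0.073529.
term2 = 0.0625/0.15 = 0.416667.
chi^2 = 0.073529 + 0.416667 = 0.4902

0.4902


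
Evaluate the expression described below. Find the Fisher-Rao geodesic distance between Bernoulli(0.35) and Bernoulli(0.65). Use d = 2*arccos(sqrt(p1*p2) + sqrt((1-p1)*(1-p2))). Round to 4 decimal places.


Geodesic distance on Bernoulli manifold:
d(p1,p2) = 2*arccos(sqrt(p1*p2) + sqrt((1-p1)*(1-p2))).
sqrt(p1*p2) = sqrt(0.35*0.65) = 0.47697.
sqrt((1-p1)*(1-p2)) = sqrt(0.65*0.35) = 0.47697.
arg = 0.47697 + 0.47697 = 0.953939.
d = 2*arccos(0.953939) = 0.6094

0.6094


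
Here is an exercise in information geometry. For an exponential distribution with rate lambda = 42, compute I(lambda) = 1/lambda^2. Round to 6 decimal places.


Fisher information for exponential: I(lambda) = 1/lambda^2.
lambda = 42, lambda^2 = 1764.
I = 1/1764 = 0.000567

0.000567


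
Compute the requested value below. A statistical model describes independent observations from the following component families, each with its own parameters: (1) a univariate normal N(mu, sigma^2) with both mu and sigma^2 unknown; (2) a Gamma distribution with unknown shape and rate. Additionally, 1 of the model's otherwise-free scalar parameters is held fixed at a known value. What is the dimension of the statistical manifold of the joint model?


The dimension of a statistical manifold equals the number of free
(independent) real parameters of the model. For a product of independent
blocks the parameter counts add.
- normal (mu, sigma^2): 2.
- Gamma (shape, rate): 2.
Total = 2 + 2 = 4.
1 parameter(s) fixed at known values: 4 - 1 = 3.
Dimension = 3

3


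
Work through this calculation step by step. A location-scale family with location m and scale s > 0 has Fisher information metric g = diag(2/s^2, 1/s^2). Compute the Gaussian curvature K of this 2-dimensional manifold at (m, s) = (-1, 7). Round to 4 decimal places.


The metric has the form g = (A dm^2 + B ds^2)/s^2 with A = 2, B = 1.
Substitute u = sqrt(A/B)*m: g = B*(du^2 + ds^2)/s^2, i.e. B times the
Poincare upper half-plane metric, which has constant Gaussian curvature -1.
Scaling a 2D metric by a constant c divides the Gaussian curvature by c,
so K = -1/B = -1/(1) = -1.0000 everywhere (the point (m, s) = (-1, 7) is irrelevant:
the curvature is constant).
The requested Gaussian curvature is K = -1.0000.

-1.0000


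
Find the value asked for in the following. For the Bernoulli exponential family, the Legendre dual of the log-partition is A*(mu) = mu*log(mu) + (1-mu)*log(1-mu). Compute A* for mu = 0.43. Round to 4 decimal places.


Legendre transform for Bernoulli:
A*(mu) = mu*log(mu) + (1-mu)*log(1-mu).
mu = 0.43, 1-mu = 0.57.
mu*log(mu) = 0.43*log(0.43) = -0.362907.
(1-mu)*log(1-mu) = 0.57*log(0.57) = -0.320408.
A* = -0.362907 + -0.320408 = -0.6833

-0.6833


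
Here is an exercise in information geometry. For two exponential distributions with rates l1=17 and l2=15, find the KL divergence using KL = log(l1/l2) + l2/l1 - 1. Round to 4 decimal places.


KL divergence for exponential family:
KL = log(l1/l2) + l2/l1 - 1.
log(17/15) = 0.125163.
15/17 = 0.882353.
KL = 0.125163 + 0.882353 - 1 = 0.0075

0.0075


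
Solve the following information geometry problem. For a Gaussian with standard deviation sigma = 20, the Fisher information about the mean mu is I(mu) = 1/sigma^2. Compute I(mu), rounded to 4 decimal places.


The Fisher information for the mean of a normal distribution is I(mu) = 1/sigma^2.
sigma = 20, so sigma^2 = 400.
I(mu) = 1/400 = 0.0025

0.0025


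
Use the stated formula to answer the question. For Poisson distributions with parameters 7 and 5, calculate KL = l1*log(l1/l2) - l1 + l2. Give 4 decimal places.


KL divergence for Poisson:
KL = l1*log(l1/l2) - l1 + l2.
l1 = 7, l2 = 5.
log(7/5) = 0.336472.
l1*log(l1/l2) = 7 * 0.336472 = 2.355306.
KL = 2.355306 - 7 + 5 = 0.3553

0.3553


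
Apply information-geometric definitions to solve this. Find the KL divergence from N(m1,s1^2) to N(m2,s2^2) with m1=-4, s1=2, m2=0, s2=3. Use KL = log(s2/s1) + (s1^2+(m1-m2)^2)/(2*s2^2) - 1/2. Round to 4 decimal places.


KL divergence between normal distributions:
KL = log(s2/s1) + (s1^2 + (m1-m2)^2)/(2*s2^2) - 1/2.
log(3/2) = 0.405465.
(2^2 + (-4-0)^2)/(2*3^2) = (4 + 16)/18 = 1.111111.
KL = 0.405465 + 1.111111 - 0.5 = 1.0166

1.0166


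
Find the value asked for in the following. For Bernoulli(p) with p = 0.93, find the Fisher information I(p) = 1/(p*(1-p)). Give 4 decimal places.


For Bernoulli(p), Fisher information is I(p) = 1/(p*(1-p)).
p = 0.93, 1-p = 0.07.
p*(1-p) = 0.0651.
I(p) = 1/0.0651 = 15.3610

15.3610


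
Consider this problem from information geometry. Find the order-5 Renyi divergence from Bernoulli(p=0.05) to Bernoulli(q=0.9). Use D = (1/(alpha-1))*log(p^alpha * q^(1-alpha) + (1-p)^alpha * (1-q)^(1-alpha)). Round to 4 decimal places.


Renyi divergence of order alpha between Bernoulli distributions:
D = (1/(alpha-1))*log(p^alpha * q^(1-alpha) + (1-p)^alpha * (1-q)^(1-alpha)).
alpha = 5, p = 0.05, q = 0.9.
p^alpha * q^(1-alpha) = 0.05^5 * 0.9^-4 = 0.0.
(1-p)^alpha * (1-q)^(1-alpha) = 0.95^5 * 0.1^-4 = 7737.809375.
sum = 0.0 + 7737.809375 = 7737.809375.
D = (1/4)*log(7737.809375) = 2.2385

2.2385


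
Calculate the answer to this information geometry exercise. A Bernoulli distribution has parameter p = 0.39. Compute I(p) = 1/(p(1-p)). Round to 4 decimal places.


For Bernoulli(p), Fisher information is I(p) = 1/(p*(1-p)).
p = 0.39, 1-p = 0.61.
p*(1-p) = 0.2379.
I(p) = 1/0.2379 = 4.2034

4.2034


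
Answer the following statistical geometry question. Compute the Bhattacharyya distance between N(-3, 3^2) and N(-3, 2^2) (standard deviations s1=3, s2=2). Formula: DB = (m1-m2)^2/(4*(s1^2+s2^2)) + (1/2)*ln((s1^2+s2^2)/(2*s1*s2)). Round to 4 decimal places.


Bhattacharyya distance between two Gaussians:
DB = (m1-m2)^2/(4*(s1^2+s2^2)) + (1/2)*ln((s1^2+s2^2)/(2*s1*s2)).
(m1-m2)^2 = (0)^2 = 0.
s1^2+s2^2 = 9 + 4 = 13.
term1 = 0/52 = 0.0.
term2 = 0.5*ln(13/12.0) = 0.040021.
DB = 0.0 + 0.040021 = 0.0400

0.0400


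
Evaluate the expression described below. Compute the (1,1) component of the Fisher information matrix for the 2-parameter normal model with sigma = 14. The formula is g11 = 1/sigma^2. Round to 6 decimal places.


For the 2-parameter normal family, the Fisher metric has:
  g11 = 1/sigma^2, g22 = 2/sigma^2.
sigma = 14, sigma^2 = 196.
g11 = 0.005102

0.005102


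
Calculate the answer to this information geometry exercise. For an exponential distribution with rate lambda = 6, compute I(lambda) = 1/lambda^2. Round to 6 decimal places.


Fisher information for exponential: I(lambda) = 1/lambda^2.
lambda = 6, lambda^2 = 36.
I = 1/36 = 0.027778

0.027778


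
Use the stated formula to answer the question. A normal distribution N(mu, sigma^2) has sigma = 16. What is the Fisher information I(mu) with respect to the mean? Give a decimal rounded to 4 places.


The Fisher information for the mean of a normal distribution is I(mu) = 1/sigma^2.
sigma = 16, so sigma^2 = 256.
I(mu) = 1/256 = 0.0039

0.0039


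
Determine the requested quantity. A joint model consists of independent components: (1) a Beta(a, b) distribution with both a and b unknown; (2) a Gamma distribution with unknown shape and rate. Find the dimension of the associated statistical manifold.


The dimension of a statistical manifold equals the number of free
(independent) real parameters of the model. For a product of independent
blocks the parameter counts add.
- Beta (a, b): 2.
- Gamma (shape, rate): 2.
Total = 2 + 2 = 4.
Dimension = 4

4


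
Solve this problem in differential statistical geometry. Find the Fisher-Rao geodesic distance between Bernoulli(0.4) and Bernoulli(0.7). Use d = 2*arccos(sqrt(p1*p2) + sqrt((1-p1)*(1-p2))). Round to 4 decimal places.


Geodesic distance on Bernoulli manifold:
d(p1,p2) = 2*arccos(sqrt(p1*p2) + sqrt((1-p1)*(1-p2))).
sqrt(p1*p2) = sqrt(0.4*0.7) = 0.52915.
sqrt((1-p1)*(1-p2)) = sqrt(0.6*0.3) = 0.424264.
arg = 0.52915 + 0.424264 = 0.953414.
d = 2*arccos(0.953414) = 0.6129

0.6129


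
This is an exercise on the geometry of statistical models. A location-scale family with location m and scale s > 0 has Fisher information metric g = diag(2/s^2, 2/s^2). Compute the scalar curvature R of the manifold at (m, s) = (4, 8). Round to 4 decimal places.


The metric has the form g = (A dm^2 + B ds^2)/s^2 with A = 2, B = 2.
Substitute u = sqrt(A/B)*m: g = B*(du^2 + ds^2)/s^2, i.e. B times the
Poincare upper half-plane metric, which has constant Gaussian curvature -1.
Scaling a 2D metric by a constant c divides the Gaussian curvature by c,
so K = -1/B = -1/(2) = -0.5000 everywhere (the point (m, s) = (4, 8) is irrelevant:
the curvature is constant).
Scalar curvature in dimension 2: R = 2K = -2/(2) = -1.0000.

-1.0000


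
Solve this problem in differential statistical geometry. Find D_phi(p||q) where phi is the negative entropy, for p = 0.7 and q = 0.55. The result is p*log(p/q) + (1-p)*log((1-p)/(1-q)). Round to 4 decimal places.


Bregman divergence with negative entropy generator:
D = p*log(p/q) + (1-p)*log((1-p)/(1-q)).
p = 0.7, q = 0.55.
p*log(p/q) = 0.7*log(0.7/0.55) = 0.168813.
(1-p)*log((1-p)/(1-q)) = 0.3*log(0.3/0.45) = -0.12164.
D = 0.168813 + -0.12164 = 0.0472

0.0472


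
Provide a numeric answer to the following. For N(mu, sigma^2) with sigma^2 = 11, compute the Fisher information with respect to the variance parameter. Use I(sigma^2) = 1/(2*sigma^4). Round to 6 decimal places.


Fisher information for variance: I(sigma^2) = 1/(2*sigma^4).
sigma^2 = 11, so sigma^4 = 121.
I = 1/(2*121) = 1/242 = 0.004132

0.004132


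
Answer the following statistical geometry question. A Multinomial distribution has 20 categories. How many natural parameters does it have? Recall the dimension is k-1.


Exponential family dimension calculation:
For Multinomial with k=20 categories, dim = k-1 = 19.

19


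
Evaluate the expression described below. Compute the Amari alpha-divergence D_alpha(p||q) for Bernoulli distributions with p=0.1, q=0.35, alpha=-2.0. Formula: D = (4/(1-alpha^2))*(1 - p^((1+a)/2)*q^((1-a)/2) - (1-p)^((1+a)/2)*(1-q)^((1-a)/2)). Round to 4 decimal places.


Amari alpha-divergence:
D = (4/(1-alpha^2))*(1 - p^((1+a)/2)*q^((1-a)/2) - (1-p)^((1+a)/2)*(1-q)^((1-a)/2)).
alpha = -2.0, p = 0.1, q = 0.35.
e1 = (1+alpha)/2 = -0.5, e2 = (1-alpha)/2 = 1.5.
t1 = p^e1 * q^e2 = 0.1^-0.5 * 0.35^1.5 = 0.65479.
t2 = (1-p)^e1 * (1-q)^e2 = 0.9^-0.5 * 0.65^1.5 = 0.552394.
4/(1-alpha^2) = -1.333333.
D = -1.333333*(1 - 0.65479 - 0.552394) = 0.2762

0.2762


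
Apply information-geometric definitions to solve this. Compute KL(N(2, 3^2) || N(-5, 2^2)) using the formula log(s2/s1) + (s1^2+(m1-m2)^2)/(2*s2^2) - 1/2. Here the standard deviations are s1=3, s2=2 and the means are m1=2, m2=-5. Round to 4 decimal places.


KL divergence between normal distributions:
KL = log(s2/s1) + (s1^2 + (m1-m2)^2)/(2*s2^2) - 1/2.
log(2/3) = -0.405465.
(3^2 + (2--5)^2)/(2*2^2) = (9 + 49)/8 = 7.25.
KL = -0.405465 + 7.25 - 0.5 = 6.3445

6.3445
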